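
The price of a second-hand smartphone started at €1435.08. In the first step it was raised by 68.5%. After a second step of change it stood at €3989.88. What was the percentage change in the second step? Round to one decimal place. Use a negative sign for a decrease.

After the first step: €1435.08 × 1.685 = €2418.1098.
Second-step multiplier: €3989.88 ÷ €2418.1098 ≈ 1.65.
That is a change of 65.0%.

65.0%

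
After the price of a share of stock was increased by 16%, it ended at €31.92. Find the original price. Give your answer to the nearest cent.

The overall multiplier applied was 1.16.
So the original price was €31.92 ÷ 1.16 ≈ €27.52.

€27.52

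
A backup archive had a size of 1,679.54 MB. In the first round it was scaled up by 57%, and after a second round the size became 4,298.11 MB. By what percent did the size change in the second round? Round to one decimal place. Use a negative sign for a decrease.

After the first round: 1,679.54 × 1.57 = 2636.8778.
Second-round multiplier: 4,298.11 ÷ 2636.8778 ≈ 1.63.
That is a change of 63.0%.

63.0%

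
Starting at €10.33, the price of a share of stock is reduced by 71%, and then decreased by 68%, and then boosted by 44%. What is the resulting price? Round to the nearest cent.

71% decrease: €10.33 × 0.29 = €2.9957.
After the 68% decrease: €2.9957 × 0.32 = €0.958624.
44% increase: €0.958624 × 1.44 = €1.38041856 ≈ €1.38.

€1.38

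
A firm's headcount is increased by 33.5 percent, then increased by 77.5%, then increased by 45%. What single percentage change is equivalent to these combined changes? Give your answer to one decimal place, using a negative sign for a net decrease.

243.6%

A 33.5% increase multiplies by 1.335.
Then a 77.5% increase: 1.335 × 1.775 = 2.369625.
Then a 45% increase: 2.369625 × 1.45 = 3.43595625.
Overall factor 3.43595625, i.e. 243.6%.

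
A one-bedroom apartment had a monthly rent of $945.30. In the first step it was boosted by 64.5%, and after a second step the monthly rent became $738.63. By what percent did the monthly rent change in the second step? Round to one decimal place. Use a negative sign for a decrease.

-52.5%

After the first step: $945.30 × 1.645 = $1555.0185.
Second-step multiplier: $738.63 ÷ $1555.0185 ≈ 0.475.
That is a change of -52.5%.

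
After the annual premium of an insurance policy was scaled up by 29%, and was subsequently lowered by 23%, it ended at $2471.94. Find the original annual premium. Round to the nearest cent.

Undoing the 23% decrease: $2471.94 ÷ 0.77 ≈ $3210.311688.
Undoing the 29% increase: $3210.311688 ÷ 1.29 ≈ $2488.61.

$2488.61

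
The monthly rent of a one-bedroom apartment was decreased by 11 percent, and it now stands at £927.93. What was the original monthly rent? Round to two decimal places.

£1,042.62

The overall multiplier applied was 0.89.
So the original monthly rent was £927.93 ÷ 0.89 ≈ £1,042.62.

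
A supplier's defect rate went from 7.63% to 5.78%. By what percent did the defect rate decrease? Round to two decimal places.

The change is 5.78 − 7.63 = -1.85 percentage points.
Relative to the original 7.63%, that is -1.85 ÷ 7.63 ≈ -24.25%.
So the defect rate fell by 24.25%.

24.25%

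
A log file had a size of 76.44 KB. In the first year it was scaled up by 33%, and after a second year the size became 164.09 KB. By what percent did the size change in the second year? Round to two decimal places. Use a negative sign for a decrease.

61.40%

After the first year: 76.44 × 1.33 = 101.6652.
Second-year multiplier: 164.09 ÷ 101.6652 ≈ 1.614023.
That is a change of 61.40%.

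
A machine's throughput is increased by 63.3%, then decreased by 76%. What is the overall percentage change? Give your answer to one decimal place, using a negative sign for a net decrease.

A 63.3% increase multiplies by 1.633.
Then a 76% decrease: 1.633 × 0.24 = 0.39192.
Overall factor 0.39192, i.e. -60.8%.

-60.8%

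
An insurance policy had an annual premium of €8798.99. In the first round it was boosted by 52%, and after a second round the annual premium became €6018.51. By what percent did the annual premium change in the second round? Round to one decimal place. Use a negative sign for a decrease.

After the first round: €8798.99 × 1.52 = €13374.4648.
Second-round multiplier: €6018.51 ÷ €13374.4648 ≈ 0.45.
That is a change of -55.0%.

-55.0%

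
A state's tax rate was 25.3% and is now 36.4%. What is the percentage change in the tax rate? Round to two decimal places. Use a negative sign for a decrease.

The change is 36.4 − 25.3 = 11.1 percentage points.
Relative to the original 25.3%, that is 11.1 ÷ 25.3 ≈ 43.87%.

43.87%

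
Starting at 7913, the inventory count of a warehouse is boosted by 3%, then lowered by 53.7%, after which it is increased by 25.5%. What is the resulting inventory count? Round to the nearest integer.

Apply the 3% increase: 7913 × 1.03 = 8150.39.
After the 53.7% decrease: 8150.39 × 0.463 = 3773.63057.
After the 25.5% increase: 3773.63057 × 1.255 = 4735.90636535 ≈ 4736.

4736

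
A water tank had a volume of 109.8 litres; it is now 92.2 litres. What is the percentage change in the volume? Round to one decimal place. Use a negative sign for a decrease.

-16.0%

Change: 92.2 − 109.8 = -17.6.
Relative to the original: -17.6 ÷ 109.8 ≈ -16.0%.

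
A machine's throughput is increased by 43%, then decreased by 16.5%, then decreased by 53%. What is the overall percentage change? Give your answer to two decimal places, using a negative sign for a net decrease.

A 43% increase multiplies by 1.43.
Then a 16.5% decrease: 1.43 × 0.835 = 1.19405.
Then a 53% decrease: 1.19405 × 0.47 = 0.5612035.
Overall factor 0.5612035, i.e. -43.88%.

-43.88%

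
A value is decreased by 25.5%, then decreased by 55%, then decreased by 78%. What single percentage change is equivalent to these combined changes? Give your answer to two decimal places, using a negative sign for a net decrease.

The combined multiplier is 0.745 × 0.45 × 0.22 = 0.073755.
That corresponds to a decrease of 92.62%.

-92.62%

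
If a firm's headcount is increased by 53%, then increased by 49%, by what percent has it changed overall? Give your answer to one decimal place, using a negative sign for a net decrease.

128.0%

The combined multiplier is 1.53 × 1.49 = 2.2797.
That corresponds to an increase of 128.0%.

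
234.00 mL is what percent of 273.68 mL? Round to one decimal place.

85.5%

234.00 mL ÷ 273.68 mL ≈ 85.5%.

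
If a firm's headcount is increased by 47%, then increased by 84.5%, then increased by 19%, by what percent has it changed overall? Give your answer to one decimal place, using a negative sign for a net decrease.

222.7%

The combined multiplier is 1.47 × 1.845 × 1.19 = 3.2274585.
That corresponds to an increase of 222.7%.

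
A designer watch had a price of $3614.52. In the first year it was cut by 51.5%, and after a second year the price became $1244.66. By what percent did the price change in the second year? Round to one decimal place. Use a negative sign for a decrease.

-29.0%

After the first year: $3614.52 × 0.485 = $1753.0422.
Second-year multiplier: $1244.66 ÷ $1753.0422 ≈ 0.71.
That is a change of -29.0%.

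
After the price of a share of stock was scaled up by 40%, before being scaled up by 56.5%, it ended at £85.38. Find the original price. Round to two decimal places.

The overall multiplier applied was 1.4 × 1.565 = 2.191.
So the original price was £85.38 ÷ 2.191 ≈ £38.97.

£38.97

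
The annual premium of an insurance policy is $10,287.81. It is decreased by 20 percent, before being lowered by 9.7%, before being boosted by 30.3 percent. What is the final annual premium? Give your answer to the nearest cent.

After the 20% decrease: $10,287.81 × 0.8 = $8230.248.
9.7% decrease: $8230.248 × 0.903 = $7431.913944.
Apply the 30.3% increase: $7431.913944 × 1.303 = $9683.783869032 ≈ $9,683.78.

$9,683.78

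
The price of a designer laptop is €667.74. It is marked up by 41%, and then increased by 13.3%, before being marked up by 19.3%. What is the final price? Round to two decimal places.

Each change multiplies by a factor: 1.41 × 1.133 × 1.193 = 1.90585329.
€667.74 × 1.90585329 = €1272.6144758646 ≈ €1272.61.

€1272.61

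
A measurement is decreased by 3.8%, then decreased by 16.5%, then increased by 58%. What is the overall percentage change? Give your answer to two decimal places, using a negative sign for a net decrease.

26.92%

The combined multiplier is 0.962 × 0.835 × 1.58 = 1.2691666.
That corresponds to an increase of 26.92%.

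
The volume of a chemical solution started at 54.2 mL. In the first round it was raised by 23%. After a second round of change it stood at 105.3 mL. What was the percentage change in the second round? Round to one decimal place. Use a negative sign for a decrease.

58.0%

After the first round: 54.2 × 1.23 = 66.666.
Second-round multiplier: 105.3 ÷ 66.666 ≈ 1.57952.
That is a change of 58.0%.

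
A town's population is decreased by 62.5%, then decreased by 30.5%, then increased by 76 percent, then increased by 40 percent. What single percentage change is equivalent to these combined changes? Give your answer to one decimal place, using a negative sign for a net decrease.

A 62.5% decrease multiplies by 0.375.
Then a 30.5% decrease: 0.375 × 0.695 = 0.260625.
Then a 76% increase: 0.260625 × 1.76 = 0.4587.
Then a 40% increase: 0.4587 × 1.4 = 0.64218.
Overall factor 0.64218, i.e. -35.8%.

-35.8%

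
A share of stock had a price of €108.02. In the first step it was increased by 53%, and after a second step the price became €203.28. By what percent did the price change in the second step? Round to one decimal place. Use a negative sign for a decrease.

23.0%

After the first step: €108.02 × 1.53 = €165.2706.
Second-step multiplier: €203.28 ÷ €165.2706 ≈ 1.22998.
That is a change of 23.0%.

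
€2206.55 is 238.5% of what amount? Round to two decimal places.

€2206.55 ÷ 2.385 ≈ €925.18.

€925.18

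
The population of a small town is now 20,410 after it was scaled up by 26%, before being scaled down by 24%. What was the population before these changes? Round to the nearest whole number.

21,314

The overall multiplier applied was 1.26 × 0.76 = 0.9576.
So the original population was 20,410 ÷ 0.9576 ≈ 21,314.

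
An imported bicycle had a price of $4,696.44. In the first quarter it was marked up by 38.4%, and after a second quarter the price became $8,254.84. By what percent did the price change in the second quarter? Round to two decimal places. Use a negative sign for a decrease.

27.00%

After the first quarter: $4,696.44 × 1.384 = $6499.87296.
Second-quarter multiplier: $8,254.84 ÷ $6499.87296 ≈ 1.27.
That is a change of 27.00%.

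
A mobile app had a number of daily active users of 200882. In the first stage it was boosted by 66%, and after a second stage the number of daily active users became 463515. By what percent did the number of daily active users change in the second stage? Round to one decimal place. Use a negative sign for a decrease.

After the first stage: 200882 × 1.66 = 333464.12.
Second-stage multiplier: 463515 ÷ 333464.12 ≈ 1.39.
That is a change of 39.0%.

39.0%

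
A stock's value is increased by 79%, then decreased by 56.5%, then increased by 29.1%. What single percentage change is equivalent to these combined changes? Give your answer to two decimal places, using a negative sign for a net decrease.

The combined multiplier is 1.79 × 0.435 × 1.291 = 1.00523715.
That corresponds to an increase of 0.52%.

0.52%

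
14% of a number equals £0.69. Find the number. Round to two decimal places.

£4.93

£0.69 ÷ 0.14 ≈ £4.93.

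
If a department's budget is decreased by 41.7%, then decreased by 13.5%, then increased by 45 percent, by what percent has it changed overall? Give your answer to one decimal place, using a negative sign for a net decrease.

-26.9%

A 41.7% decrease multiplies by 0.583.
Then a 13.5% decrease: 0.583 × 0.865 = 0.504295.
Then a 45% increase: 0.504295 × 1.45 = 0.73122775.
Overall factor 0.73122775, i.e. -26.9%.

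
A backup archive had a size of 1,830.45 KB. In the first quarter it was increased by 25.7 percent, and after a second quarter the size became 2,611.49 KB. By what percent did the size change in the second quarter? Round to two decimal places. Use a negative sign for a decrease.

After the first quarter: 1,830.45 × 1.257 = 2300.87565.
Second-quarter multiplier: 2,611.49 ÷ 2300.87565 ≈ 1.134998.
That is a change of 13.50%.

13.50%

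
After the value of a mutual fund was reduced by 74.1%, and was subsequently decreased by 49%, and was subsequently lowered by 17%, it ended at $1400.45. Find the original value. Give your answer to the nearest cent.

Undoing the 17% decrease: $1400.45 ÷ 0.83 ≈ $1687.289157.
Undoing the 49% decrease: $1687.289157 ÷ 0.51 ≈ $3308.410112.
Undoing the 74.1% decrease: $3308.410112 ÷ 0.259 ≈ $12773.78.

$12773.78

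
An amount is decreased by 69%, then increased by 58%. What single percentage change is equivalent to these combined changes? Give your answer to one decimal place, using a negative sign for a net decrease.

-51.0%

A 69% decrease multiplies by 0.31.
Then a 58% increase: 0.31 × 1.58 = 0.4898.
Overall factor 0.4898, i.e. -51.0%.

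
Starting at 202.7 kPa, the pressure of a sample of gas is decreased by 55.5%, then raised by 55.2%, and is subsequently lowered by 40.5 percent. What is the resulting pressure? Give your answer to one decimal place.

Apply the 55.5% decrease: 202.7 × 0.445 = 90.2015.
55.2% increase: 90.2015 × 1.552 = 139.992728.
Apply the 40.5% decrease: 139.992728 × 0.595 = 83.29567316 ≈ 83.3.

83.3 kPa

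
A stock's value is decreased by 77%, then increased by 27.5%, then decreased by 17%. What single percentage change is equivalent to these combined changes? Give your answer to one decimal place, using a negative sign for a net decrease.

-75.7%

A 77% decrease multiplies by 0.23.
Then a 27.5% increase: 0.23 × 1.275 = 0.29325.
Then a 17% decrease: 0.29325 × 0.83 = 0.2433975.
Overall factor 0.2433975, i.e. -75.7%.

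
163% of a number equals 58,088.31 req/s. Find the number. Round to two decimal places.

58,088.31 req/s ÷ 1.63 = 35,637.00 req/s.

35,637.00 req/s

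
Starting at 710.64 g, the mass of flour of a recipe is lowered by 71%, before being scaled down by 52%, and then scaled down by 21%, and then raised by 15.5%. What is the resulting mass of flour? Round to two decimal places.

Each change multiplies by a factor: 0.29 × 0.48 × 0.79 × 1.155 = 0.12701304.
710.64 × 0.12701304 = 90.2605467456 ≈ 90.26.

90.26 g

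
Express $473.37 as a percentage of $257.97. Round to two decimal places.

$473.37 ÷ $257.97 ≈ 183.50%.

183.50%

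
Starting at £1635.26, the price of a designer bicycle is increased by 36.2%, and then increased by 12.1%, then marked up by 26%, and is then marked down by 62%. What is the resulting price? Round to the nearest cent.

Each change multiplies by a factor: 1.362 × 1.121 × 1.26 × 0.38 = 0.7310327976.
£1635.26 × 0.7310327976 = £1195.428692603376 ≈ £1195.43.

£1195.43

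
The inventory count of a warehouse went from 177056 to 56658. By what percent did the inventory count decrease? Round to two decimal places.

68.00%

Change: 56658 − 177056 = -120398.
Relative to the original: -120398 ÷ 177056 ≈ -68.00%.
So the inventory count decreased by 68.00%.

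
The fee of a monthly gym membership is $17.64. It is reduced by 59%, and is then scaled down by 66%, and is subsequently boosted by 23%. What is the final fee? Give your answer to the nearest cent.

After the 59% decrease: $17.64 × 0.41 = $7.2324.
Apply the 66% decrease: $7.2324 × 0.34 = $2.459016.
After the 23% increase: $2.459016 × 1.23 = $3.02458968 ≈ $3.02.

$3.02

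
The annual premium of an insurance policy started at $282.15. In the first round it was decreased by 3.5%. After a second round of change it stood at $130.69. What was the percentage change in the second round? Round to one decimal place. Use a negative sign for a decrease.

After the first round: $282.15 × 0.965 = $272.27475.
Second-round multiplier: $130.69 ÷ $272.27475 ≈ 0.47999.
That is a change of -52.0%.

-52.0%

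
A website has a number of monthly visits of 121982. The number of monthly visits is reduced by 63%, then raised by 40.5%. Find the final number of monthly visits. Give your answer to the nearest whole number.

63412

63% decrease: 121982 × 0.37 = 45133.34.
40.5% increase: 45133.34 × 1.405 = 63412.3427 ≈ 63412.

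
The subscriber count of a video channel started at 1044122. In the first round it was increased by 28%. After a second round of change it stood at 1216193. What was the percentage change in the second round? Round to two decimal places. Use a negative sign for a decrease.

After the first round: 1044122 × 1.28 = 1336476.16.
Second-round multiplier: 1216193 ÷ 1336476.16 ≈ 0.91.
That is a change of -9.00%.

-9.00%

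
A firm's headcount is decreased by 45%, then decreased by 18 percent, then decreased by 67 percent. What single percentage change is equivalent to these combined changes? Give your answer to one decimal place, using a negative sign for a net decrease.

-85.1%

A 45% decrease multiplies by 0.55.
Then an 18% decrease: 0.55 × 0.82 = 0.451.
Then a 67% decrease: 0.451 × 0.33 = 0.14883.
Overall factor 0.14883, i.e. -85.1%.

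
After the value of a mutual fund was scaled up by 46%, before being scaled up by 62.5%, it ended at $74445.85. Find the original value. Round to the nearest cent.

$31378.65

Undoing the 62.5% increase: $74445.85 ÷ 1.625 ≈ $45812.830769.
Undoing the 46% increase: $45812.830769 ÷ 1.46 ≈ $31378.65.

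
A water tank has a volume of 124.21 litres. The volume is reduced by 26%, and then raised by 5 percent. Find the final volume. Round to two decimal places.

Each change multiplies by a factor: 0.74 × 1.05 = 0.777.
124.21 × 0.777 = 96.51117 ≈ 96.51.

96.51 litres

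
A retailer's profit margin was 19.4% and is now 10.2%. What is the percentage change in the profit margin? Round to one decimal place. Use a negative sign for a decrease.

The change is 10.2 − 19.4 = -9.2 percentage points.
Relative to the original 19.4%, that is -9.2 ÷ 19.4 ≈ -47.4%.

-47.4%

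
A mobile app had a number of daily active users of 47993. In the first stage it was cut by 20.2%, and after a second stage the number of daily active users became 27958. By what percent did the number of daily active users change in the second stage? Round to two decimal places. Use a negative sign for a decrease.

After the first stage: 47993 × 0.798 = 38298.414.
Second-stage multiplier: 27958 ÷ 38298.414 ≈ 0.730004.
That is a change of -27.00%.

-27.00%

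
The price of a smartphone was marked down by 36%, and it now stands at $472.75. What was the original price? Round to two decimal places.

The overall multiplier applied was 0.64.
So the original price was $472.75 ÷ 0.64 ≈ $738.67.

$738.67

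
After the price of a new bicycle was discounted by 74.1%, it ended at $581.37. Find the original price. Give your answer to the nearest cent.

The overall multiplier applied was 0.259.
So the original price was $581.37 ÷ 0.259 ≈ $2,244.67.

$2,244.67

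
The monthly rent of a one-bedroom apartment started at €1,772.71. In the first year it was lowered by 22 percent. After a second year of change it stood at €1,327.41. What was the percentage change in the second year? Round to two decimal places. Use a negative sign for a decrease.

After the first year: €1,772.71 × 0.78 = €1382.7138.
Second-year multiplier: €1,327.41 ÷ €1382.7138 ≈ 0.960003.
That is a change of -4.00%.

-4.00%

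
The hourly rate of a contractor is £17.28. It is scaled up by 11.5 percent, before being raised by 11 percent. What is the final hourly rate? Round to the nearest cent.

£21.39

After the 11.5% increase: £17.28 × 1.115 = £19.2672.
11% increase: £19.2672 × 1.11 = £21.386592 ≈ £21.39.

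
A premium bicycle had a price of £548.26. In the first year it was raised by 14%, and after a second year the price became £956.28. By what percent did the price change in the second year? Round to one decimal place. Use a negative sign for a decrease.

After the first year: £548.26 × 1.14 = £625.0164.
Second-year multiplier: £956.28 ÷ £625.0164 ≈ 1.53001.
That is a change of 53.0%.

53.0%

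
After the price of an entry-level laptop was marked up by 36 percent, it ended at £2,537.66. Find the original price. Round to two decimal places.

The overall multiplier applied was 1.36.
So the original price was £2,537.66 ÷ 1.36 ≈ £1,865.93.

£1,865.93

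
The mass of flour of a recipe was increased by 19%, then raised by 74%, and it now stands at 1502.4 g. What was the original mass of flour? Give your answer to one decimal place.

725.6 g

The overall multiplier applied was 1.19 × 1.74 = 2.0706.
So the original mass of flour was 1502.4 ÷ 2.0706 ≈ 725.6 g.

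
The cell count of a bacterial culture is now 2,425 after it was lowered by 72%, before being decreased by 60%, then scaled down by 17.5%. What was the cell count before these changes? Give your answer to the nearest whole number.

Undoing the 17.5% decrease: 2,425 ÷ 0.825 ≈ 2939.393939.
Undoing the 60% decrease: 2939.393939 ÷ 0.4 ≈ 7348.484848.
Undoing the 72% decrease: 7348.484848 ÷ 0.28 ≈ 26,245.

26,245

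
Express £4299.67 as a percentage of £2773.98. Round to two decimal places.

£4299.67 ÷ £2773.98 ≈ 155.00%.

155.00%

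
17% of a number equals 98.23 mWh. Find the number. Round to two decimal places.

577.82 mWh

98.23 mWh ÷ 0.17 ≈ 577.82 mWh.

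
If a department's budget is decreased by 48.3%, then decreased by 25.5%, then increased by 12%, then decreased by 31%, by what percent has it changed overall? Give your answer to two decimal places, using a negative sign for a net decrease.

-70.23%

A 48.3% decrease multiplies by 0.517.
Then a 25.5% decrease: 0.517 × 0.745 = 0.385165.
Then a 12% increase: 0.385165 × 1.12 = 0.4313848.
Then a 31% decrease: 0.4313848 × 0.69 = 0.297655512.
Overall factor 0.297655512, i.e. -70.23%.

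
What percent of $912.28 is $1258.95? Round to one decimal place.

$1258.95 ÷ $912.28 ≈ 138.0%.

138.0%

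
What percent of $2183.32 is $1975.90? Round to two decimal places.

90.50%

$1975.90 ÷ $2183.32 ≈ 90.50%.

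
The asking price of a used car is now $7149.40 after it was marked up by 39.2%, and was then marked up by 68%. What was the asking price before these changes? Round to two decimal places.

$3057.18

The overall multiplier applied was 1.392 × 1.68 = 2.33856.
So the original asking price was $7149.40 ÷ 2.33856 ≈ $3057.18.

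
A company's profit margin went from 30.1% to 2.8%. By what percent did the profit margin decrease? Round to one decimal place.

90.7%

The change is 2.8 − 30.1 = -27.3 percentage points.
Relative to the original 30.1%, that is -27.3 ÷ 30.1 ≈ -90.7%.
So the profit margin fell by 90.7%.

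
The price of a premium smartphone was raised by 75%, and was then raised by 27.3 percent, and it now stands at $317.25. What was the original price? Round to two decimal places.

$142.41

Undoing the 27.3% increase: $317.25 ÷ 1.273 ≈ $249.214454.
Undoing the 75% increase: $249.214454 ÷ 1.75 ≈ $142.41.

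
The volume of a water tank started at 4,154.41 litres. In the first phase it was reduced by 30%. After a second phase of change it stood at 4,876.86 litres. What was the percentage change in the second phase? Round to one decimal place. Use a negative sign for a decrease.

67.7%

After the first phase: 4,154.41 × 0.7 = 2908.087.
Second-phase multiplier: 4,876.86 ÷ 2908.087 ≈ 1.677.
That is a change of 67.7%.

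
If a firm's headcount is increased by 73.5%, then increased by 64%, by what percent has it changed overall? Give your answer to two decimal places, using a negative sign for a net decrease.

The combined multiplier is 1.735 × 1.64 = 2.8454.
That corresponds to an increase of 184.54%.

184.54%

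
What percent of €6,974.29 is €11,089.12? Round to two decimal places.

159.00%

€11,089.12 ÷ €6,974.29 ≈ 159.00%.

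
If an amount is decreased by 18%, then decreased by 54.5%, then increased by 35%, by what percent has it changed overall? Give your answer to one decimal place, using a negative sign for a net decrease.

-49.6%

The combined multiplier is 0.82 × 0.455 × 1.35 = 0.503685.
That corresponds to a decrease of 49.6%.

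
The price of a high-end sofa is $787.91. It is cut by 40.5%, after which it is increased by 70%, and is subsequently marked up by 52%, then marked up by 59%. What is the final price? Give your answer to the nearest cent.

After the 40.5% decrease: $787.91 × 0.595 = $468.80645.
Apply the 70% increase: $468.80645 × 1.7 = $796.970965.
Apply the 52% increase: $796.970965 × 1.52 = $1211.3958668.
After the 59% increase: $1211.3958668 × 1.59 = $1926.119428212 ≈ $1926.12.

$1926.12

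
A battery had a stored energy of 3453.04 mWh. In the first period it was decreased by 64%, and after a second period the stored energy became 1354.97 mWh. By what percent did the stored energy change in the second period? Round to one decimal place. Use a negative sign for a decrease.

9.0%

After the first period: 3453.04 × 0.36 = 1243.0944.
Second-period multiplier: 1354.97 ÷ 1243.0944 ≈ 1.09.
That is a change of 9.0%.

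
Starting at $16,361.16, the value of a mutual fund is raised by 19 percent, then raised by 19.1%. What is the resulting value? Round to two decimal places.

$23,188.51

Each change multiplies by a factor: 1.19 × 1.191 = 1.41729.
$16,361.16 × 1.41729 = $23188.5084564 ≈ $23,188.51.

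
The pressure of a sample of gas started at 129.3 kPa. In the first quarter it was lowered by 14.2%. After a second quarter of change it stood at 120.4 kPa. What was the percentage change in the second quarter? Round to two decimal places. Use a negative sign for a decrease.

8.53%

After the first quarter: 129.3 × 0.858 = 110.9394.
Second-quarter multiplier: 120.4 ÷ 110.9394 ≈ 1.085277.
That is a change of 8.53%.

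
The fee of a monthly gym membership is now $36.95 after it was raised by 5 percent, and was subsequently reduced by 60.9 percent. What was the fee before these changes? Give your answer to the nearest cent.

$90.00

The overall multiplier applied was 1.05 × 0.391 = 0.41055.
So the original fee was $36.95 ÷ 0.41055 ≈ $90.00.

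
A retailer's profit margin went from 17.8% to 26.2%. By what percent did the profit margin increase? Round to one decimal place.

47.2%

The change is 26.2 − 17.8 = 8.4 percentage points.
Relative to the original 17.8%, that is 8.4 ÷ 17.8 ≈ 47.2%.
So the profit margin rose by 47.2%.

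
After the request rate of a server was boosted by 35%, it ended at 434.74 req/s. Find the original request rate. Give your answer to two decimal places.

The overall multiplier applied was 1.35.
So the original request rate was 434.74 ÷ 1.35 ≈ 322.03 req/s.

322.03 req/s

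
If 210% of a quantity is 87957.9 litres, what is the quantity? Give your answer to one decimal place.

87957.9 litres ÷ 2.1 ≈ 41884.7 litres.

41884.7 litres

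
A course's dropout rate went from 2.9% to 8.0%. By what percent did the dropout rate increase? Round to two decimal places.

175.86%

The change is 8.0 − 2.9 = 5.1 percentage points.
Relative to the original 2.9%, that is 5.1 ÷ 2.9 ≈ 175.86%.
So the dropout rate rose by 175.86%.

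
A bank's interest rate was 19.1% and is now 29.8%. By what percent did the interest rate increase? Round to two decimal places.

56.02%

The change is 29.8 − 19.1 = 10.7 percentage points.
Relative to the original 19.1%, that is 10.7 ÷ 19.1 ≈ 56.02%.
So the interest rate rose by 56.02%.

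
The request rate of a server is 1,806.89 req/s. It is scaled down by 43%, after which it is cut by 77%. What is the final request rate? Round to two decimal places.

After the 43% decrease: 1,806.89 × 0.57 = 1029.9273.
After the 77% decrease: 1029.9273 × 0.23 = 236.883279 ≈ 236.88.

236.88 req/s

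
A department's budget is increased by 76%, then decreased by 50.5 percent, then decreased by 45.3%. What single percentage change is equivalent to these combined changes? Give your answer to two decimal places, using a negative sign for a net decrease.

-52.35%

The combined multiplier is 1.76 × 0.495 × 0.547 = 0.4765464.
That corresponds to a decrease of 52.35%.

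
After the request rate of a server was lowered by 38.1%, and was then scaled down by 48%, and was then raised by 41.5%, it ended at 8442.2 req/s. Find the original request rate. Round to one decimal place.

18535.5 req/s

The overall multiplier applied was 0.619 × 0.52 × 1.415 = 0.4554602.
So the original request rate was 8442.2 ÷ 0.4554602 ≈ 18535.5 req/s.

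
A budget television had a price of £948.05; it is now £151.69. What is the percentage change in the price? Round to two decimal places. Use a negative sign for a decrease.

-84.00%

Change: £151.69 − £948.05 = -£796.36.
Relative to the original: -£796.36 ÷ £948.05 ≈ -84.00%.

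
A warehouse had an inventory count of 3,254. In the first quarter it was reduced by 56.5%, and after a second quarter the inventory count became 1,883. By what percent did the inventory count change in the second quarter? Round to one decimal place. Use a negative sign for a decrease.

33.0%

After the first quarter: 3,254 × 0.435 = 1415.49.
Second-quarter multiplier: 1,883 ÷ 1415.49 ≈ 1.33028.
That is a change of 33.0%.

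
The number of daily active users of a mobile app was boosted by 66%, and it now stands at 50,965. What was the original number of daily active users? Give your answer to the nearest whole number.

The overall multiplier applied was 1.66.
So the original number of daily active users was 50,965 ÷ 1.66 ≈ 30,702.

30,702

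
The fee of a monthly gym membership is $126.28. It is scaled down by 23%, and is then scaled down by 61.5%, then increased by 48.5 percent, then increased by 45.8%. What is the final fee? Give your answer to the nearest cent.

23% decrease: $126.28 × 0.77 = $97.2356.
61.5% decrease: $97.2356 × 0.385 = $37.435706.
Apply the 48.5% increase: $37.435706 × 1.485 = $55.59202341.
Apply the 45.8% increase: $55.59202341 × 1.458 = $81.05317013178 ≈ $81.05.

$81.05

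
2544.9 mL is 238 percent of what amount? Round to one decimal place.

2544.9 mL ÷ 2.38 ≈ 1069.3 mL.

1069.3 mL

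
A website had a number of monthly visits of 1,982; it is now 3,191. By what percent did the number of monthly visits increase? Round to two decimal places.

61.00%

Change: 3,191 − 1,982 = 1,209.
Relative to the original: 1,209 ÷ 1,982 ≈ 61.00%.
So the number of monthly visits increased by 61.00%.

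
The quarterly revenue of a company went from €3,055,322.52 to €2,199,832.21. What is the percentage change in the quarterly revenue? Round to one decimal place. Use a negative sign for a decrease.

-28.0%

Change: €2,199,832.21 − €3,055,322.52 = -€855,490.31.
Relative to the original: -€855,490.31 ÷ €3,055,322.52 ≈ -28.0%.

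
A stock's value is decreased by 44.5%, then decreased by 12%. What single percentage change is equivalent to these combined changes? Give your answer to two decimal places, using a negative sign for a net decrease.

-51.16%

A 44.5% decrease multiplies by 0.555.
Then a 12% decrease: 0.555 × 0.88 = 0.4884.
Overall factor 0.4884, i.e. -51.16%.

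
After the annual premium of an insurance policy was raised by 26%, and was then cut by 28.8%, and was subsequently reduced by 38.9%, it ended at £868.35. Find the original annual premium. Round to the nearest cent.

The overall multiplier applied was 1.26 × 0.712 × 0.611 = 0.54814032.
So the original annual premium was £868.35 ÷ 0.54814032 ≈ £1584.17.

£1584.17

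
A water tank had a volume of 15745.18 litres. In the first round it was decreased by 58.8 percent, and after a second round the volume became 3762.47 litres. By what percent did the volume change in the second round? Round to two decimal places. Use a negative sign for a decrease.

-42.00%

After the first round: 15745.18 × 0.412 = 6487.01416.
Second-round multiplier: 3762.47 ÷ 6487.01416 ≈ 0.58.
That is a change of -42.00%.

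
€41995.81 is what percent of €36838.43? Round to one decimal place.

€41995.81 ÷ €36838.43 ≈ 114.0%.

114.0%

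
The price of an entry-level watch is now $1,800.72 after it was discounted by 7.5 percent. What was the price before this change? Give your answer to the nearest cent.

$1,946.72

The overall multiplier applied was 0.925.
So the original price was $1,800.72 ÷ 0.925 ≈ $1,946.72.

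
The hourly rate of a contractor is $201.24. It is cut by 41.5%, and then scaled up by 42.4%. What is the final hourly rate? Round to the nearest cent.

After the 41.5% decrease: $201.24 × 0.585 = $117.7254.
After the 42.4% increase: $117.7254 × 1.424 = $167.6409696 ≈ $167.64.

$167.64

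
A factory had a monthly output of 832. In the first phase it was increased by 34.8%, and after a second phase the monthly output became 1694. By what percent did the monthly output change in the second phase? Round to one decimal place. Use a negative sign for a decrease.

After the first phase: 832 × 1.348 = 1121.536.
Second-phase multiplier: 1694 ÷ 1121.536 ≈ 1.51043.
That is a change of 51.0%.

51.0%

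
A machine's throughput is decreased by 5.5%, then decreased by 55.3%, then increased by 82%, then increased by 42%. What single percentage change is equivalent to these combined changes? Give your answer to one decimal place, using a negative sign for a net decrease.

The combined multiplier is 0.945 × 0.447 × 1.82 × 1.42 = 1.091689326.
That corresponds to an increase of 9.2%.

9.2%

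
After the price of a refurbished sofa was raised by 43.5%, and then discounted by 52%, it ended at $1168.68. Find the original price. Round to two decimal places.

Undoing the 52% decrease: $1168.68 ÷ 0.48 = $2434.75.
Undoing the 43.5% increase: $2434.75 ÷ 1.435 ≈ $1696.69.

$1696.69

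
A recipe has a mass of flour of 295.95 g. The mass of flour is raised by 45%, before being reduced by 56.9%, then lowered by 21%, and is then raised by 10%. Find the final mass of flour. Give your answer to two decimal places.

Apply the 45% increase: 295.95 × 1.45 = 429.1275.
After the 56.9% decrease: 429.1275 × 0.431 = 184.9539525.
After the 21% decrease: 184.9539525 × 0.79 = 146.113622475.
After the 10% increase: 146.113622475 × 1.1 = 160.7249847225 ≈ 160.72.

160.72 g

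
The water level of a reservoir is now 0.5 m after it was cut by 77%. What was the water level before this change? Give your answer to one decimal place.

2.2 m

The overall multiplier applied was 0.23.
So the original water level was 0.5 ÷ 0.23 ≈ 2.2 m.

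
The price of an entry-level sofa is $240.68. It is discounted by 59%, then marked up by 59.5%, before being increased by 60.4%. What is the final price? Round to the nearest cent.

$252.46

After the 59% decrease: $240.68 × 0.41 = $98.6788.
59.5% increase: $98.6788 × 1.595 = $157.392686.
Apply the 60.4% increase: $157.392686 × 1.604 = $252.457868344 ≈ $252.46.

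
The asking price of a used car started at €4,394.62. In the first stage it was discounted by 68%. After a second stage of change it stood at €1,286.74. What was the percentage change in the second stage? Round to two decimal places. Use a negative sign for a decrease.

-8.50%

After the first stage: €4,394.62 × 0.32 = €1406.2784.
Second-stage multiplier: €1,286.74 ÷ €1406.2784 ≈ 0.914997.
That is a change of -8.50%.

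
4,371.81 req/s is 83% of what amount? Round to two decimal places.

4,371.81 req/s ÷ 0.83 ≈ 5,267.24 req/s.

5,267.24 req/s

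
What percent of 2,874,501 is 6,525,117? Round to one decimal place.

227.0%

6,525,117 ÷ 2,874,501 ≈ 227.0%.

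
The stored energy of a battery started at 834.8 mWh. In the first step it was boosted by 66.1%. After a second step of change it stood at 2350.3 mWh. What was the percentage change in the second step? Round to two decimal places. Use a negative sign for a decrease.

After the first step: 834.8 × 1.661 = 1386.6028.
Second-step multiplier: 2350.3 ÷ 1386.6028 ≈ 1.695006.
That is a change of 69.50%.

69.50%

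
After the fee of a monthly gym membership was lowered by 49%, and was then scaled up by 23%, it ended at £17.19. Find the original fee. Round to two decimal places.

The overall multiplier applied was 0.51 × 1.23 = 0.6273.
So the original fee was £17.19 ÷ 0.6273 ≈ £27.40.

£27.40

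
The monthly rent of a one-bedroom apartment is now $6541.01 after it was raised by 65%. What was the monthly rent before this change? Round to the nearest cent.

$3964.25

The overall multiplier applied was 1.65.
So the original monthly rent was $6541.01 ÷ 1.65 ≈ $3964.25.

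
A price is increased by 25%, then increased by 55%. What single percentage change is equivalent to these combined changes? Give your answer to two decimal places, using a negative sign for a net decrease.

The combined multiplier is 1.25 × 1.55 = 1.9375.
That corresponds to an increase of 93.75%.

93.75%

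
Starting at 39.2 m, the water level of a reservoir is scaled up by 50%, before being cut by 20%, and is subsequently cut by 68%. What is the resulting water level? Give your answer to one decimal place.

Each change multiplies by a factor: 1.5 × 0.8 × 0.32 = 0.384.
39.2 × 0.384 = 15.0528 ≈ 15.1.

15.1 m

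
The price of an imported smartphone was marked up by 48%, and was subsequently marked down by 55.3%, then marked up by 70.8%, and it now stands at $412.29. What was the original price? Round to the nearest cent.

$364.88

Undoing the 70.8% increase: $412.29 ÷ 1.708 ≈ $241.387588.
Undoing the 55.3% decrease: $241.387588 ÷ 0.447 ≈ $540.016975.
Undoing the 48% increase: $540.016975 ÷ 1.48 ≈ $364.88.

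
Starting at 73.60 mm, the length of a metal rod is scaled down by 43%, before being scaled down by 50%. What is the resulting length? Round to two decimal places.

20.98 mm

43% decrease: 73.60 × 0.57 = 41.952.
After the 50% decrease: 41.952 × 0.5 = 20.976 ≈ 20.98.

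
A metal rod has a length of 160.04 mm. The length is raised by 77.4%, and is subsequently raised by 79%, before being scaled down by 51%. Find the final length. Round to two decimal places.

After the 77.4% increase: 160.04 × 1.774 = 283.91096.
Apply the 79% increase: 283.91096 × 1.79 = 508.2006184.
51% decrease: 508.2006184 × 0.49 = 249.018303016 ≈ 249.02.

249.02 mm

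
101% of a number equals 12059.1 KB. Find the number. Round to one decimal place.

12059.1 KB ÷ 1.01 ≈ 11939.7 KB.

11939.7 KB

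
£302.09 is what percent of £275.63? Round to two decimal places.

£302.09 ÷ £275.63 ≈ 109.60%.

109.60%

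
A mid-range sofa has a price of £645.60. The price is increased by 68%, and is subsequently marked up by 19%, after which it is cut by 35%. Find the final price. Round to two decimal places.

£838.94

Each change multiplies by a factor: 1.68 × 1.19 × 0.65 = 1.29948.
£645.60 × 1.29948 = £838.944288 ≈ £838.94.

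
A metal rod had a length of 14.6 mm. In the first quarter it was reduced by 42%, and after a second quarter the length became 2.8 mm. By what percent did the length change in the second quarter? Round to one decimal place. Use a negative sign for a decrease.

After the first quarter: 14.6 × 0.58 = 8.468.
Second-quarter multiplier: 2.8 ÷ 8.468 ≈ 0.33066.
That is a change of -66.9%.

-66.9%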